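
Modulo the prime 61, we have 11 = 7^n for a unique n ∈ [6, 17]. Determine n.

15

Compute 7^6 mod 61 = 41, then multiply by 7 repeatedly:
  7^6=41  7^7=43  7^8=57  7^9=33  7^10=48
  7^11=31  7^12=34  7^13=55  7^14=19  7^15=11
Found 11 at exponent 15.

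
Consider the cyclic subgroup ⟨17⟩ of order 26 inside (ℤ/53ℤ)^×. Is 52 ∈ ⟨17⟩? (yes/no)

52 ∈ ⟨17⟩ iff 52^26 ≡ 1 (mod 53), since |⟨17⟩| = 26.
52^26 mod 53 = 1.
Since 1 = 1, 52 lies in the subgroup.

yes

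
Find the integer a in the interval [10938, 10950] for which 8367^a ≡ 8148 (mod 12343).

Compute 8367^10938 mod 12343 = 2231, then multiply by 8367 repeatedly:
  8367^10938=2231  8367^10939=4161  8367^10940=7827  8367^10941=8894  8367^10942=151
  8367^10943=4431  8367^10944=8148
Found 8148 at exponent 10944.

10944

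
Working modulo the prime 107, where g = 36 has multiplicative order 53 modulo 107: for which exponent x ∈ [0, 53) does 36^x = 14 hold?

Successive powers of 36 modulo 107:
  36^0=1  36^1=36  36^2=12  36^3=4  36^4=37  36^5=48
  36^6=16  36^7=41  36^8=85  36^9=64  36^10=57  36^11=19
  36^12=42  36^13=14
So 36^13 ≡ 14 (mod 107), giving x = 13.

13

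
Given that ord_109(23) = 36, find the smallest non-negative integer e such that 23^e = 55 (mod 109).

Successive powers of 23 modulo 109:
  23^0=1  23^1=23  23^2=93  23^3=68  23^4=38  23^5=2
  23^6=46  23^7=77  23^8=27  23^9=76  23^10=4  23^11=92
  23^12=45  23^13=54  23^14=43  23^15=8  23^16=75  23^17=90
  23^18=108  23^19=86  23^20=16  23^21=41  23^22=71  23^23=107
  23^24=63  23^25=32  23^26=82  23^27=33  23^28=105  23^29=17
  23^30=64  23^31=55
So 23^31 ≡ 55 (mod 109), giving e = 31.

31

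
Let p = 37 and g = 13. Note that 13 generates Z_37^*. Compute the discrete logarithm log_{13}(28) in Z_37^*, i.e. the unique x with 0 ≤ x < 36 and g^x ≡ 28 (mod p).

26

Successive powers of 13 modulo 37:
  13^0=1  13^1=13  13^2=21  13^3=14  13^4=34  13^5=35
  13^6=11  13^7=32  13^8=9  13^9=6  13^10=4  13^11=15
  13^12=10  13^13=19  13^14=25  13^15=29  13^16=7  13^17=17
  13^18=36  13^19=24  13^20=16  13^21=23  13^22=3  13^23=2
  13^24=26  13^25=5  13^26=28
So 13^26 ≡ 28 (mod 37), giving x = 26.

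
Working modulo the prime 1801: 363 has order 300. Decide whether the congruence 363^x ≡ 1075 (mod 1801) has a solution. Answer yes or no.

1075 ∈ ⟨363⟩ iff 1075^300 ≡ 1 (mod 1801), since |⟨363⟩| = 300.
1075^300 mod 1801 = 1.
Since 1 = 1, 1075 lies in the subgroup.

yes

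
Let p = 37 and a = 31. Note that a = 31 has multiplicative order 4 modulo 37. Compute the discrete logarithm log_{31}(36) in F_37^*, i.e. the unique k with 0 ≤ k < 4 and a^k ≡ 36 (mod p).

2

Successive powers of 31 modulo 37:
  31^0=1  31^1=31  31^2=36
So 31^2 ≡ 36 (mod 37), giving k = 2.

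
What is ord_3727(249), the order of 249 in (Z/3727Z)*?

1863

The order of 249 must divide p − 1 = 3726 = 2 · 3^4 · 23.
Divisors: 1, 2, 3, 6, 9, 18, 23, 27, 46, 54, 69, 81, 138, 162, 207, 414, 621, 1242, 1863, 3726.
Check each in increasing order: 249^1 ≡ 249;  249^2 ≡ 2369;  249^3 ≡ 1015;  249^6 ≡ 1573;  249^9 ≡ 1439;  249^18 ≡ 2236;  249^23 ≡ 3603;  249^27 ≡ 1203;  249^46 ≡ 468;  249^54 ≡ 1133;  249^69 ≡ 1600;  249^81 ≡ 2644;  249^138 ≡ 3278;  249^162 ≡ 2611;  249^207 ≡ 911;  249^414 ≡ 2527;  249^621 ≡ 2538;  249^1242 ≡ 1188;  249^1863 ≡ 1.
Smallest exponent giving 1 is 1863.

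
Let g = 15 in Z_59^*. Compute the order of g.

29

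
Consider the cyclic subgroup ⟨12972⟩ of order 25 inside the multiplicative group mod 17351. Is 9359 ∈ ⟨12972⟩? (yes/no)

yes

9359 ∈ ⟨12972⟩ iff 9359^25 ≡ 1 (mod 17351), since |⟨12972⟩| = 25.
9359^25 mod 17351 = 1.
Since 1 = 1, 9359 lies in the subgroup.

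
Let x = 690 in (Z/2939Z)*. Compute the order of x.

The order of 690 must divide p − 1 = 2938 = 2 · 13 · 113.
Divisors: 1, 2, 13, 26, 113, 226, 1469, 2938.
Check each in increasing order: 690^1 ≡ 690;  690^2 ≡ 2921;  690^13 ≡ 2296;  690^26 ≡ 1989;  690^113 ≡ 321;  690^226 ≡ 176;  690^1469 ≡ 1.
Smallest exponent giving 1 is 1469.

1469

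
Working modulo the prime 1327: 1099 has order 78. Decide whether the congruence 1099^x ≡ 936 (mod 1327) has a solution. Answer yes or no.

936 ∈ ⟨1099⟩ iff 936^78 ≡ 1 (mod 1327), since |⟨1099⟩| = 78.
936^78 mod 1327 = 1.
Since 1 = 1, 936 lies in the subgroup.

yes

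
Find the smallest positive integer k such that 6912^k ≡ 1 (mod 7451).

The order of 6912 must divide p − 1 = 7450 = 2 · 5^2 · 149.
Divisors: 1, 2, 5, 10, 25, 50, 149, 298, 745, 1490, 3725, 7450.
Check each in increasing order: 6912^1 ≡ 6912;  6912^2 ≡ 7383;  6912^5 ≡ 3749;  6912^10 ≡ 2415;  6912^25 ≡ 7319;  6912^50 ≡ 2522;  6912^149 ≡ 7240;  6912^298 ≡ 7266;  6912^745 ≡ 5995;  6912^1490 ≡ 3852;  6912^3725 ≡ 1.
Smallest exponent giving 1 is 3725.

3725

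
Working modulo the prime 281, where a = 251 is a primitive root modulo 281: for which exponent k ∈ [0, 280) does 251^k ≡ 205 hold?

Baby-step giant-step with m = ceil(sqrt(280)) = 17.
Baby table (251^j mod 281 for j=0..16):
  0:1  1:251  2:57  3:257  4:158  5:37  6:14  7:142
  8:236  9:226  10:245  11:237  12:196  13:21  14:213  15:73
  16:58
Giant step factor: 251^(-17) ≡ 26 (mod 281).
Scan 205·26^i mod 281 for i = 0, 1, …:
  i=0: 205   i=1: 272   i=2: 47   i=3: 98
  i=4: 19   i=5: 213
Match at i=5, j=14: k = 5·17 + 14 = 99.

99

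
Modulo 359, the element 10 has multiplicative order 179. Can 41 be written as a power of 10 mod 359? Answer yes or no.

yes

41 ∈ ⟨10⟩ iff 41^179 ≡ 1 (mod 359), since |⟨10⟩| = 179.
41^179 mod 359 = 1.
Since 1 = 1, 41 lies in the subgroup.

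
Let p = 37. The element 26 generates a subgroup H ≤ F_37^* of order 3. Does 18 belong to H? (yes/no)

⟨26⟩ has order 3; its elements mod 37 are {1, 10, 26}.
18 is not in this set.

no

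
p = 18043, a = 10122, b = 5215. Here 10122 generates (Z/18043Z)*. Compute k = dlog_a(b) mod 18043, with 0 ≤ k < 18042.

Baby-step giant-step with m = ceil(sqrt(18042)) = 135.
Baby table (10122^j mod 18043 for j=0..134):
  0:1  1:10122  2:6730  3:8735  4:4970  5:2456  6:14421  7:1492
  8:33  9:9252  10:5574  11:17610  12:1623  13:8876  14:6775  15:13150
  16:1089  17:16628  18:3512  19:3754  20:17473  21:4220  22:7059  23:918
  24:17894  25:7434  26:7638  27:15624  28:17276  29:12959  30:16431  31:12251
  32:13126  33:10763  34:17495  35:10388  36:10775  37:12658  38:933  39:7337
  40:126  41:12362  42:18002  43:18030  44:12758  45:2725  46:12746  47:7562
  48:4158  49:11000  50:16690  51:17614  52:6025  53:17753  54:5629  55:14987
  56:10913  57:2140  58:9480  59:3886  60:352  61:8473  62:5327  63:7410
  64:17312  65:16491  66:6109  67:1937  68:11616  69:8964  70:13404  71:9971
  72:11963  73:2913  74:3124  75:9792  76:4425  77:7124  78:9300  79:4269
  80:15876  81:5914  82:12877  83:16405  84:1681  85:533  86:169  87:14576
  88:661  89:14732  90:9952  91:75  92:1344  93:17589  94:5577  95:11890
  96:3770  97:17038  98:3642  99:2475  100:8266  101:3061  102:3611  103:13467
  104:16152  105:2921  106:11928  107:9503  108:2133  109:10798  110:10905  111:11379
  112:9769  113:6178  114:14721  115:6868  116:16260  117:13517  118:17048  119:14647
  120:15646  121:5401  122:16675  123:10128  124:13333  125:13029  126:3251  127:14233
  128:11114  129:15846  130:8985  131:9450  132:6957  133:14968  134:17068
Giant step factor: 10122^(-135) ≡ 6067 (mod 18043).
Scan 5215·6067^i mod 18043 for i = 0, 1, …:
  i=0: 5215   i=1: 10026   i=2: 4789   i=3: 5633
  i=4: 1969   i=5: 1457   i=6: 16592   i=7: 1767
  i=8: 2847   i=9: 5598     …   i=15: 12389
  i=16: 14968
Match at i=16, j=133: k = 16·135 + 133 = 2293.

2293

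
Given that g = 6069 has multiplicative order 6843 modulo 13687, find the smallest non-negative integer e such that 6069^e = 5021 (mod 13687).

Baby-step giant-step with m = ceil(sqrt(6843)) = 83.
Baby table (6069^j mod 13687 for j=0..82):
  0:1  1:6069  2:1044  3:12642  4:8663  5:3980  6:10752  7:7959
  8:1748  9:1187  10:4541  11:7398  12:5102  13:4044  14:2245  15:6340
  16:3303  17:8139  18:12895  19:11176  20:8059  21:6420  22:9778  23:9537
  24:11417  25:6179  26:11658  27:4299  28:3209  29:12507  30:10568  31:13597
  32:1270  33:1849  34:11928  35:489  36:11349  37:4097  38:9101  39:6924
  40:2666  41:1920  42:4843  43:6178  44:5589  45:3255  46:4254  47:3844
  48:6588  49:2845  50:6998  51:101  52:10741  53:9635  54:3951  55:12682
  56:5057  57:4679  58:10013  59:12304  60:10391  61:6970  62:8100  63:8883
  64:11521  65:7753  66:10738  67:5115  68:819  69:2130  70:6442  71:6426
  72:5131  73:2114  74:5147  75:3409  76:8164  77:376  78:9902  79:9308
  80:4003  81:13469  82:4597
Giant step factor: 6069^(-83) ≡ 13087 (mod 13687).
Scan 5021·13087^i mod 13687 for i = 0, 1, …:
  i=0: 5021   i=1: 12227   i=2: 32   i=3: 8174
  i=4: 9233   i=5: 3435   i=6: 5737   i=7: 6924
Match at i=7, j=39: e = 7·83 + 39 = 620.

620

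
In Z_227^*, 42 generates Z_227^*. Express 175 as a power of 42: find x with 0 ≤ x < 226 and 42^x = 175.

Baby-step giant-step with m = ceil(sqrt(226)) = 16.
Baby table (42^j mod 227 for j=0..15):
  0:1  1:42  2:175  3:86  4:207  5:68  6:132  7:96
  8:173  9:2  10:84  11:123  12:172  13:187  14:136  15:37
Giant step factor: 42^(-16) ≡ 214 (mod 227).
Scan 175·214^i mod 227 for i = 0, 1, …:
  i=0: 175
Match at i=0, j=2: x = 0·16 + 2 = 2.

2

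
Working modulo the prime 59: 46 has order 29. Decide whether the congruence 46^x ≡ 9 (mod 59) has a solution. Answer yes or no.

9 ∈ ⟨46⟩ iff 9^29 ≡ 1 (mod 59), since |⟨46⟩| = 29.
9^29 mod 59 = 1.
Since 1 = 1, 9 lies in the subgroup.

yes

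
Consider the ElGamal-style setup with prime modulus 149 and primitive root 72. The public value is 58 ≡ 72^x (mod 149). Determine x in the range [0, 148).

45

Baby-step giant-step with m = ceil(sqrt(148)) = 13.
Baby table (72^j mod 149 for j=0..12):
  0:1  1:72  2:118  3:3  4:67  5:56  6:9  7:52
  8:19  9:27  10:7  11:57  12:81
Giant step factor: 72^(-13) ≡ 71 (mod 149).
Scan 58·71^i mod 149 for i = 0, 1, …:
  i=0: 58   i=1: 95   i=2: 40   i=3: 9
Match at i=3, j=6: x = 3·13 + 6 = 45.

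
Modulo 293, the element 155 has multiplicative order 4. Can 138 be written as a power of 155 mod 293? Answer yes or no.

yes

138 ∈ ⟨155⟩ iff 138^4 ≡ 1 (mod 293), since |⟨155⟩| = 4.
138^4 mod 293 = 1.
Since 1 = 1, 138 lies in the subgroup.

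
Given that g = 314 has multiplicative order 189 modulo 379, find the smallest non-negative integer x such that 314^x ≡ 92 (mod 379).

41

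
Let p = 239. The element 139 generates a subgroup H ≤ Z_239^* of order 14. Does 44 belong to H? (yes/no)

yes

⟨139⟩ has order 14; its elements mod 239 are {1, 10, 24, 38, 44, 98, 100, 139, 141, 195, 201, 215, 229, 238}.
44 is in this set.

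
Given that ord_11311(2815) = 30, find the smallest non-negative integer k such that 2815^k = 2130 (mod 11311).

9

Successive powers of 2815 modulo 11311:
  2815^0=1  2815^1=2815  2815^2=6525  2815^3=10122  2815^4=1021  2815^5=1121
  2815^6=11157  2815^7=7619  2815^8=1829  2815^9=2130
So 2815^9 ≡ 2130 (mod 11311), giving k = 9.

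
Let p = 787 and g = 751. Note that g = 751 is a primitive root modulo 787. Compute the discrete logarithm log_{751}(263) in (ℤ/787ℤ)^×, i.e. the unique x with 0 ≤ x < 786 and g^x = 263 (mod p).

Baby-step giant-step with m = ceil(sqrt(786)) = 29.
Baby table (751^j mod 787 for j=0..28):
  0:1  1:751  2:509  3:564  4:158  5:608  6:148  7:181
  8:567  9:50  10:561  11:266  12:655  13:30  14:494  15:317
  16:393  17:18  18:139  19:505  20:708  21:483  22:713  23:303
  24:110  25:762  26:113  27:654  28:66
Giant step factor: 751^(-29) ≡ 682 (mod 787).
Scan 263·682^i mod 787 for i = 0, 1, …:
  i=0: 263   i=1: 717   i=2: 267   i=3: 297
  i=4: 295   i=5: 505
Match at i=5, j=19: x = 5·29 + 19 = 164.

164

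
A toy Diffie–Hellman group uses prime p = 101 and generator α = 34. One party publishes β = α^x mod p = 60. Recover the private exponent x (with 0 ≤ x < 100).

45

Baby-step giant-step with m = ceil(sqrt(100)) = 10.
Baby table (34^j mod 101 for j=0..9):
  0:1  1:34  2:45  3:15  4:5  5:69  6:23  7:75
  8:25  9:42
Giant step factor: 34^(-10) ≡ 65 (mod 101).
Scan 60·65^i mod 101 for i = 0, 1, …:
  i=0: 60   i=1: 62   i=2: 91   i=3: 57
  i=4: 69
Match at i=4, j=5: x = 4·10 + 5 = 45.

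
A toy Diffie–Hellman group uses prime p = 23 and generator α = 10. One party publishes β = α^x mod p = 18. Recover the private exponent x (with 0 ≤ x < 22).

4

Successive powers of 10 modulo 23:
  10^0=1  10^1=10  10^2=8  10^3=11  10^4=18
So 10^4 ≡ 18 (mod 23), giving x = 4.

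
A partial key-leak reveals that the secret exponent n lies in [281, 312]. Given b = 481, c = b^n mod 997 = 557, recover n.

289

Compute 481^281 mod 997 = 214, then multiply by 481 repeatedly:
  481^281=214  481^282=243  481^283=234  481^284=890  481^285=377
  481^286=880  481^287=552  481^288=310  481^289=557
Found 557 at exponent 289.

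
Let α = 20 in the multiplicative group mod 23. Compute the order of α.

22

The order of 20 must divide p − 1 = 22 = 2 · 11.
Divisors: 1, 2, 11, 22.
Check each in increasing order: 20^1 ≡ 20;  20^2 ≡ 9;  20^11 ≡ 22;  20^22 ≡ 1.
Smallest exponent giving 1 is 22.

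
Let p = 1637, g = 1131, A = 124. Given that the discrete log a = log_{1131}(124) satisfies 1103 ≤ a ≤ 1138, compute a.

1108

Compute 1131^1103 mod 1637 = 102, then multiply by 1131 repeatedly:
  1131^1103=102  1131^1104=772  1131^1105=611  1131^1106=227  1131^1107=1365
  1131^1108=124
Found 124 at exponent 1108.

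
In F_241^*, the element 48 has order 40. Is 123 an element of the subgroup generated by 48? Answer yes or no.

123 ∈ ⟨48⟩ iff 123^40 ≡ 1 (mod 241), since |⟨48⟩| = 40.
123^40 mod 241 = 15.
Since 15 ≠ 1, 123 does not lie in the subgroup.

no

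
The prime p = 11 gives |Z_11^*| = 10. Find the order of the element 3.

5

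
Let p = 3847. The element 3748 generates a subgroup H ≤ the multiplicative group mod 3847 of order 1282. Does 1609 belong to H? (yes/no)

yes

1609 ∈ ⟨3748⟩ iff 1609^1282 ≡ 1 (mod 3847), since |⟨3748⟩| = 1282.
1609^1282 mod 3847 = 1.
Since 1 = 1, 1609 lies in the subgroup.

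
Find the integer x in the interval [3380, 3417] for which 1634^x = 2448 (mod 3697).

3416

Compute 1634^3380 mod 3697 = 836, then multiply by 1634 repeatedly:
  1634^3380=836  1634^3381=1831  1634^3382=981  1634^3383=2153  1634^3384=2155
  1634^3385=1726  1634^3386=3170  1634^3387=283  1634^3388=297  1634^3389=991
  1634^3390=8  1634^3391=1981  1634^3392=2079  1634^3393=3240  1634^3394=56
  1634^3395=2776  1634^3396=3462  1634^3397=498  1634^3398=392  1634^3399=947
  1634^3400=2052  1634^3401=3486  1634^3402=2744  1634^3403=2932  1634^3404=3273
  1634^3405=2220  1634^3406=723  1634^3407=2039  1634^3408=729  1634^3409=752
  1634^3410=1364  1634^3411=3182  1634^3412=1406  1634^3413=1567  1634^3414=2154
  1634^3415=92  1634^3416=2448
Found 2448 at exponent 3416.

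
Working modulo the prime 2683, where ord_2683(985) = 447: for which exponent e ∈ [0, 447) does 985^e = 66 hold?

128

Baby-step giant-step with m = ceil(sqrt(447)) = 22.
Baby table (985^j mod 2683 for j=0..21):
  0:1  1:985  2:1662  3:440  4:1437  5:1504  6:424  7:1775
  8:1742  9:1433  10:247  11:1825  12:15  13:1360  14:783  15:1234
  16:91  17:1096  18:994  19:2478  20:1983  21:31
Giant step factor: 985^(-22) ≡ 1331 (mod 2683).
Scan 66·1331^i mod 2683 for i = 0, 1, …:
  i=0: 66   i=1: 1990   i=2: 569   i=3: 733
  i=4: 1694   i=5: 994
Match at i=5, j=18: e = 5·22 + 18 = 128.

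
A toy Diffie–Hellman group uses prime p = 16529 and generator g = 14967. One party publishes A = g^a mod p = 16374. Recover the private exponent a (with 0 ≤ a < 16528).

16391

Baby-step giant-step with m = ceil(sqrt(16528)) = 129.
Baby table (14967^j mod 16529 for j=0..128):
  0:1  1:14967  2:10081  3:5615  4:6269  5:9519  6:7422  7:10194
  8:10928  9:4921  10:15912  11:5072  12:11456  13:6635  14:16342  15:11101
  16:15688  17:7851  18:1256  19:5079  20:522  21:11086  22:6060  23:5397
  24:16205  25:10218  26:6498  27:15459  28:1911  29:6767  30:8506  31:2944
  32:13063  33:8909  34:1560  35:9572  36:7281  37:15559  38:11001  39:6598
  40:8020  41:1742  42:6281  43:7304  44:12691  45:11458  46:3511  47:3446
  48:5802  49:11697  50:10360  51:16100  52:8938  53:5849  54:4399  55:4826
  56:15541  57:6059  58:6959  59:6124  60:4603  61:229  62:5940  63:11018
  64:13102  65:14107  66:14552  67:13680  68:3837  69:6633  70:2937  71:7468
  72:4458  73:11842  74:15276  75:6764  76:13192  77:5759  78:12747  79:6631
  80:6061  81:3835  82:9757  83:15833  84:12767  85:8449  86:9333  87:432
  88:2905  89:7865  90:12446  91:13981  92:13016  93:16207  94:7094  95:10131
  96:10160  97:14449  98:9276  99:6821  100:6803  101:1861  102:2222  103:326
  104:3187  105:13664  106:12300  107:10627  108:12271  109:6338  110:915  111:8793
  112:933  113:13735  114:572  115:15631  116:14240  117:5154  118:15604  119:6827
  120:13960  121:12760  122:2854  123:4882  124:10714  125:8609  126:7348  127:10079
  128:8739
Giant step factor: 14967^(-129) ≡ 8647 (mod 16529).
Scan 16374·8647^i mod 16529 for i = 0, 1, …:
  i=0: 16374   i=1: 15093   i=2: 12716   i=3: 4344
  i=4: 8680   i=5: 14300   i=6: 15180   i=7: 4671
  i=8: 9790   i=9: 9121     …   i=126: 12690
  i=127: 10928
Match at i=127, j=8: a = 127·129 + 8 = 16391.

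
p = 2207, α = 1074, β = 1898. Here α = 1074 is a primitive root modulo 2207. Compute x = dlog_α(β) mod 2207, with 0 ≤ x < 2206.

1355

Baby-step giant-step with m = ceil(sqrt(2206)) = 47.
Baby table (1074^j mod 2207 for j=0..46):
  0:1  1:1074  2:1422  3:2191  4:472  5:1525  6:256  7:1276
  8:2084  9:318  10:1654  11:1968  12:1533  13:20  14:1617  15:1956
  16:1887  17:612  18:1809  19:706  20:1243  21:1954  22:1946  23:2182
  24:1841  25:1969  26:400  27:1442  28:1601  29:221  30:1205  31:868
  32:878  33:583  34:1561  35:1401  36:1707  37:1508  38:1861  39:1379
  40:149  41:1122  42:6  43:2030  44:1911  45:2111  46:625
Giant step factor: 1074^(-47) ≡ 1268 (mod 2207).
Scan 1898·1268^i mod 2207 for i = 0, 1, …:
  i=0: 1898   i=1: 1034   i=2: 154   i=3: 1056
  i=4: 1566   i=5: 1595   i=6: 848   i=7: 455
  i=8: 913   i=9: 1216     …   i=27: 431
  i=28: 1379
Match at i=28, j=39: x = 28·47 + 39 = 1355.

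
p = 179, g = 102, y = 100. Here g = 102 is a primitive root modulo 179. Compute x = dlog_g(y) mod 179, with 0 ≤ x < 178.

146

Baby-step giant-step with m = ceil(sqrt(178)) = 14.
Baby table (102^j mod 179 for j=0..13):
  0:1  1:102  2:22  3:96  4:126  5:143  6:87  7:103
  8:124  9:118  10:43  11:90  12:51  13:11
Giant step factor: 102^(-14) ≡ 138 (mod 179).
Scan 100·138^i mod 179 for i = 0, 1, …:
  i=0: 100   i=1: 17   i=2: 19   i=3: 116
  i=4: 77   i=5: 65   i=6: 20   i=7: 75
  i=8: 147   i=9: 59   i=10: 87
Match at i=10, j=6: x = 10·14 + 6 = 146.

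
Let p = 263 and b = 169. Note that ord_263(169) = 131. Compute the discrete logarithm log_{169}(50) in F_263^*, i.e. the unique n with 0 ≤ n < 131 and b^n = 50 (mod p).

Baby-step giant-step with m = ceil(sqrt(131)) = 12.
Baby table (169^j mod 263 for j=0..11):
  0:1  1:169  2:157  3:233  4:190  5:24  6:111  7:86
  8:69  9:89  10:50  11:34
Giant step factor: 169^(-12) ≡ 46 (mod 263).
Scan 50·46^i mod 263 for i = 0, 1, …:
  i=0: 50
Match at i=0, j=10: n = 0·12 + 10 = 10.

10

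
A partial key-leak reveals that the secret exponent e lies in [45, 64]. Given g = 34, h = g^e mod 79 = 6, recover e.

47

Compute 34^45 mod 79 = 57, then multiply by 34 repeatedly:
  34^45=57  34^46=42  34^47=6
Found 6 at exponent 47.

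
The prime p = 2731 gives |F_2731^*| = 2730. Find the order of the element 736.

The order of 736 must divide p − 1 = 2730 = 2 · 3 · 5 · 7 · 13.
Divisors: 1, 2, 3, 5, 6, 7, 10, 13, 14, 15, 21, 26, 30, 35, 39, 42, 65, 70, 78, 91, 105, 130, 182, 195, 210, 273, 390, 455, 546, 910, 1365, 2730.
Check each in increasing order: 736^1 ≡ 736;  736^2 ≡ 958;  736^3 ≡ 490;  736^5 ≡ 2419;  736^6 ≡ 2503;  736^7 ≡ 1514;  736^10 ≡ 1759;  736^13 ≡ 1645;  736^14 ≡ 887;  736^15 ≡ 123;  736^21 ≡ 1997;  736^26 ≡ 2335;  736^30 ≡ 1474;  736^35 ≡ 1651;  736^39 ≡ 1289;  736^42 ≡ 749;  736^65 ≡ 253;  736^70 ≡ 263;  736^78 ≡ 1073;  736^91 ≡ 859;  736^105 ≡ 2715;  736^130 ≡ 1196;  736^182 ≡ 511;  736^195 ≡ 2178;  736^210 ≡ 256;  736^273 ≡ 1989;  736^390 ≡ 2668;  736^455 ≡ 447;  736^546 ≡ 1633;  736^910 ≡ 446;  736^1365 ≡ 2730;  736^2730 ≡ 1.
Smallest exponent giving 1 is 2730.

2730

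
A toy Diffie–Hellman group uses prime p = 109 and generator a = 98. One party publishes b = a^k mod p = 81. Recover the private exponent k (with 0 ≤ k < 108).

Baby-step giant-step with m = ceil(sqrt(108)) = 11.
Baby table (98^j mod 109 for j=0..10):
  0:1  1:98  2:12  3:86  4:35  5:51  6:93  7:67
  8:26  9:41  10:94
Giant step factor: 98^(-11) ≡ 37 (mod 109).
Scan 81·37^i mod 109 for i = 0, 1, …:
  i=0: 81   i=1: 54   i=2: 36   i=3: 24
  i=4: 16   i=5: 47   i=6: 104   i=7: 33
  i=8: 22   i=9: 51
Match at i=9, j=5: k = 9·11 + 5 = 104.

104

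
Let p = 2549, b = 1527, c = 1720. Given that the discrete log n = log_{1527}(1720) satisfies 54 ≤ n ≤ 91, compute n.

80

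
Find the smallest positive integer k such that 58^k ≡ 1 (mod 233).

58

The order of 58 must divide p − 1 = 232 = 2^3 · 29.
Divisors: 1, 2, 4, 8, 29, 58, 116, 232.
Check each in increasing order: 58^1 ≡ 58;  58^2 ≡ 102;  58^4 ≡ 152;  58^8 ≡ 37;  58^29 ≡ 232;  58^58 ≡ 1.
Smallest exponent giving 1 is 58.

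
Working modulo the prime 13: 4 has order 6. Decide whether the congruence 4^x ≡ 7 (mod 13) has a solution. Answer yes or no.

⟨4⟩ has order 6; its elements mod 13 are {1, 3, 4, 9, 10, 12}.
7 is not in this set.

no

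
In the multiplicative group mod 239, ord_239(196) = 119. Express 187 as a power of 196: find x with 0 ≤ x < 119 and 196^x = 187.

Baby-step giant-step with m = ceil(sqrt(119)) = 11.
Baby table (196^j mod 239 for j=0..10):
  0:1  1:196  2:176  3:80  4:145  5:218  6:186  7:128
  8:232  9:62  10:202
Giant step factor: 196^(-11) ≡ 102 (mod 239).
Scan 187·102^i mod 239 for i = 0, 1, …:
  i=0: 187   i=1: 193   i=2: 88   i=3: 133
  i=4: 182   i=5: 161   i=6: 170   i=7: 132
  i=8: 80
Match at i=8, j=3: x = 8·11 + 3 = 91.

91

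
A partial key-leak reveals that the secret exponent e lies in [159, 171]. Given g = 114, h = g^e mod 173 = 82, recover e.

163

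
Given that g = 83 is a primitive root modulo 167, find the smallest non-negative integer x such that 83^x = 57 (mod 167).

46

Baby-step giant-step with m = ceil(sqrt(166)) = 13.
Baby table (83^j mod 167 for j=0..12):
  0:1  1:83  2:42  3:146  4:94  5:120  6:107  7:30
  8:152  9:91  10:38  11:148  12:93
Giant step factor: 83^(-13) ≡ 158 (mod 167).
Scan 57·158^i mod 167 for i = 0, 1, …:
  i=0: 57   i=1: 155   i=2: 108   i=3: 30
Match at i=3, j=7: x = 3·13 + 7 = 46.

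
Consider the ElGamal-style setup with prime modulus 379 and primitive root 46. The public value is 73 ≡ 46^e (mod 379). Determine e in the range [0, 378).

129

Baby-step giant-step with m = ceil(sqrt(378)) = 20.
Baby table (46^j mod 379 for j=0..19):
  0:1  1:46  2:221  3:312  4:329  5:353  6:320  7:318
  8:226  9:163  10:297  11:18  12:70  13:188  14:310  15:237
  16:290  17:75  18:39  19:278
Giant step factor: 46^(-20) ≡ 58 (mod 379).
Scan 73·58^i mod 379 for i = 0, 1, …:
  i=0: 73   i=1: 65   i=2: 359   i=3: 356
  i=4: 182   i=5: 323   i=6: 163
Match at i=6, j=9: e = 6·20 + 9 = 129.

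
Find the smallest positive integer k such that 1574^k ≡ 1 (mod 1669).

The order of 1574 must divide p − 1 = 1668 = 2^2 · 3 · 139.
Divisors: 1, 2, 3, 4, 6, 12, 139, 278, 417, 556, 834, 1668.
Check each in increasing order: 1574^1 ≡ 1574;  1574^2 ≡ 680;  1574^3 ≡ 491;  1574^4 ≡ 87;  1574^6 ≡ 745;  1574^12 ≡ 917;  1574^139 ≡ 1668;  1574^278 ≡ 1.
Smallest exponent giving 1 is 278.

278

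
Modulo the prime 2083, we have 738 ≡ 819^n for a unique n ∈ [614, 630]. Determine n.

Compute 819^614 mod 2083 = 1447, then multiply by 819 repeatedly:
  819^614=1447  819^615=1949  819^616=653  819^617=1559  819^618=2025
  819^619=407  819^620=53  819^621=1747  819^622=1855  819^623=738
Found 738 at exponent 623.

623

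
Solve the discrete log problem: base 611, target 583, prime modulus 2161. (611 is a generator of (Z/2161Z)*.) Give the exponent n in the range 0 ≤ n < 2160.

Baby-step giant-step with m = ceil(sqrt(2160)) = 47.
Baby table (611^j mod 2161 for j=0..46):
  0:1  1:611  2:1629  3:1259  4:2094  5:122  6:1068  7:2087
  8:167  9:470  10:1918  11:636  12:1777  13:925  14:1154  15:608
  16:1957  17:694  18:478  19:323  20:702  21:1044  22:389  23:2130
  24:508  25:1365  26:2030  27:2077  28:540  29:1468  30:133  31:1306
  32:557  33:1050  34:1894  35:1099  36:1579  37:963  38:601  39:2002
  40:96  41:309  42:792  43:2009  44:51  45:907  46:961
Giant step factor: 611^(-47) ≡ 1037 (mod 2161).
Scan 583·1037^i mod 2161 for i = 0, 1, …:
  i=0: 583   i=1: 1652   i=2: 1612   i=3: 1191
  i=4: 1136   i=5: 287   i=6: 1562   i=7: 1205
  i=8: 527   i=9: 1927     …   i=17: 300
  i=18: 2077
Match at i=18, j=27: n = 18·47 + 27 = 873.

873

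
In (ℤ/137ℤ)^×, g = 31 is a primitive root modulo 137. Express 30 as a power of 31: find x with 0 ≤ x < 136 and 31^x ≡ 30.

126

Baby-step giant-step with m = ceil(sqrt(136)) = 12.
Baby table (31^j mod 137 for j=0..11):
  0:1  1:31  2:2  3:62  4:4  5:124  6:8  7:111
  8:16  9:85  10:32  11:33
Giant step factor: 31^(-12) ≡ 15 (mod 137).
Scan 30·15^i mod 137 for i = 0, 1, …:
  i=0: 30   i=1: 39   i=2: 37   i=3: 7
  i=4: 105   i=5: 68   i=6: 61   i=7: 93
  i=8: 25   i=9: 101   i=10: 8
Match at i=10, j=6: x = 10·12 + 6 = 126.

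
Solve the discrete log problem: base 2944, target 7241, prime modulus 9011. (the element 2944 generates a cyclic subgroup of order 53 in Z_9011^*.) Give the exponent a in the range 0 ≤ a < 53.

44

Baby-step giant-step with m = ceil(sqrt(53)) = 8.
Baby table (2944^j mod 9011 for j=0..7):
  0:1  1:2944  2:7565  3:5179  4:364  5:8318  6:5305  7:1857
Giant step factor: 2944^(-8) ≡ 6489 (mod 9011).
Scan 7241·6489^i mod 9011 for i = 0, 1, …:
  i=0: 7241   i=1: 3495   i=2: 7379   i=3: 6888
  i=4: 1672   i=5: 364
Match at i=5, j=4: a = 5·8 + 4 = 44.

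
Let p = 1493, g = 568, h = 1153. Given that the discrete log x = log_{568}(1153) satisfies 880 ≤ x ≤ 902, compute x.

Compute 568^880 mod 1493 = 744, then multiply by 568 repeatedly:
  568^880=744  568^881=73  568^882=1153
Found 1153 at exponent 882.

882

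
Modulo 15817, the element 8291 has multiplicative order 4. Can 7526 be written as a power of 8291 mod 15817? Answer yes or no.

⟨8291⟩ has order 4; its elements mod 15817 are {1, 7526, 8291, 15816}.
7526 is in this set.

yes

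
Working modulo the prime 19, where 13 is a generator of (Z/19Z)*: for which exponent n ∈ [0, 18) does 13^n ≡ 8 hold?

15

Successive powers of 13 modulo 19:
  13^0=1  13^1=13  13^2=17  13^3=12  13^4=4  13^5=14
  13^6=11  13^7=10  13^8=16  13^9=18  13^10=6  13^11=2
  13^12=7  13^13=15  13^14=5  13^15=8
So 13^15 ≡ 8 (mod 19), giving n = 15.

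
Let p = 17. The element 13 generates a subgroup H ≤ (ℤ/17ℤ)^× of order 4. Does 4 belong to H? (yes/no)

yes

⟨13⟩ has order 4; its elements mod 17 are {1, 4, 13, 16}.
4 is in this set.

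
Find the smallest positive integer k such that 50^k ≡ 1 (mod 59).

58

The order of 50 must divide p − 1 = 58 = 2 · 29.
Divisors: 1, 2, 29, 58.
Check each in increasing order: 50^1 ≡ 50;  50^2 ≡ 22;  50^29 ≡ 58;  50^58 ≡ 1.
Smallest exponent giving 1 is 58.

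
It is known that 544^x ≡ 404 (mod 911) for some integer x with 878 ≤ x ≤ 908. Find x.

879

Compute 544^878 mod 911 = 195, then multiply by 544 repeatedly:
  544^878=195  544^879=404
Found 404 at exponent 879.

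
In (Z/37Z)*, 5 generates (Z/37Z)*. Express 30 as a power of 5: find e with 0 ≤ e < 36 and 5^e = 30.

Successive powers of 5 modulo 37:
  5^0=1  5^1=5  5^2=25  5^3=14  5^4=33  5^5=17
  5^6=11  5^7=18  5^8=16  5^9=6  5^10=30
So 5^10 ≡ 30 (mod 37), giving e = 10.

10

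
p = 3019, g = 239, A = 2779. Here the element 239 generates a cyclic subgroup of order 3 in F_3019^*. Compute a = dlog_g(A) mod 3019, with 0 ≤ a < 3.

Successive powers of 239 modulo 3019:
  239^0=1  239^1=239  239^2=2779
So 239^2 ≡ 2779 (mod 3019), giving a = 2.

2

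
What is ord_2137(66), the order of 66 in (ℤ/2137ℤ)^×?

534

The order of 66 must divide p − 1 = 2136 = 2^3 · 3 · 89.
Divisors: 1, 2, 3, 4, 6, 8, 12, 24, 89, 178, 267, 356, 534, 712, 1068, 2136.
Check each in increasing order: 66^1 ≡ 66;  66^2 ≡ 82;  66^3 ≡ 1138;  66^4 ≡ 313;  66^6 ≡ 22;  66^8 ≡ 1804;  66^12 ≡ 484;  66^24 ≡ 1323;  66^89 ≡ 1936;  66^178 ≡ 1935;  66^267 ≡ 2136;  66^356 ≡ 201;  66^534 ≡ 1.
Smallest exponent giving 1 is 534.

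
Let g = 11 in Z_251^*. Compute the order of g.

250

The order of 11 must divide p − 1 = 250 = 2 · 5^3.
Divisors: 1, 2, 5, 10, 25, 50, 125, 250.
Check each in increasing order: 11^1 ≡ 11;  11^2 ≡ 121;  11^5 ≡ 160;  11^10 ≡ 249;  11^25 ≡ 138;  11^50 ≡ 219;  11^125 ≡ 250;  11^250 ≡ 1.
Smallest exponent giving 1 is 250.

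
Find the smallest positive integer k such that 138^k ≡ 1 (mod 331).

110

The order of 138 must divide p − 1 = 330 = 2 · 3 · 5 · 11.
Divisors: 1, 2, 3, 5, 6, 10, 11, 15, 22, 30, 33, 55, 66, 110, 165, 330.
Check each in increasing order: 138^1 ≡ 138;  138^2 ≡ 177;  138^3 ≡ 263;  138^5 ≡ 211;  138^6 ≡ 321;  138^10 ≡ 167;  138^11 ≡ 207;  138^15 ≡ 151;  138^22 ≡ 150;  138^30 ≡ 293;  138^33 ≡ 267;  138^55 ≡ 330;  138^66 ≡ 124;  138^110 ≡ 1.
Smallest exponent giving 1 is 110.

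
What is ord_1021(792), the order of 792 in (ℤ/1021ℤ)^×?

204

The order of 792 must divide p − 1 = 1020 = 2^2 · 3 · 5 · 17.
Divisors: 1, 2, 3, 4, 5, 6, 10, 12, 15, 17, 20, 30, 34, 51, 60, 68, 85, 102, 170, 204, 255, 340, 510, 1020.
Check each in increasing order: 792^1 ≡ 792;  792^2 ≡ 370;  792^3 ≡ 13;  792^4 ≡ 86;  792^5 ≡ 726;  792^6 ≡ 169;  792^10 ≡ 240;  792^12 ≡ 994;  792^15 ≡ 670;  792^17 ≡ 818;  792^20 ≡ 424;  792^30 ≡ 681;  792^34 ≡ 369;  792^51 ≡ 647;  792^60 ≡ 227;  792^68 ≡ 368;  792^85 ≡ 850;  792^102 ≡ 1020;  792^170 ≡ 653;  792^204 ≡ 1.
Smallest exponent giving 1 is 204.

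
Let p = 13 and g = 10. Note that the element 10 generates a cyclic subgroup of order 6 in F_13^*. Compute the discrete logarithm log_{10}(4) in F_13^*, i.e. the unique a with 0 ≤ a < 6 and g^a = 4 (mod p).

5

Successive powers of 10 modulo 13:
  10^0=1  10^1=10  10^2=9  10^3=12  10^4=3  10^5=4
So 10^5 ≡ 4 (mod 13), giving a = 5.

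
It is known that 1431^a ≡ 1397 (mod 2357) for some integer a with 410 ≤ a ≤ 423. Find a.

Compute 1431^410 mod 2357 = 2247, then multiply by 1431 repeatedly:
  1431^410=2247  1431^411=509  1431^412=66  1431^413=166  1431^414=1846
  1431^415=1786  1431^416=778  1431^417=814  1431^418=476  1431^419=2340
  1431^420=1600  1431^421=953  1431^422=1397
Found 1397 at exponent 422.

422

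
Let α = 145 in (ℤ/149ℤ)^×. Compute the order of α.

The order of 145 must divide p − 1 = 148 = 2^2 · 37.
Divisors: 1, 2, 4, 37, 74, 148.
Check each in increasing order: 145^1 ≡ 145;  145^2 ≡ 16;  145^4 ≡ 107;  145^37 ≡ 1.
Smallest exponent giving 1 is 37.

37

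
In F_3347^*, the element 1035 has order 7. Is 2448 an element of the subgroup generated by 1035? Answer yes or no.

yes

⟨1035⟩ has order 7; its elements mod 3347 are {1, 185, 696, 755, 1035, 1574, 2448}.
2448 is in this set.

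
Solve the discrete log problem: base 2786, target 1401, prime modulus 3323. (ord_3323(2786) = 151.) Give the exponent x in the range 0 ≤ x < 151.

122

Baby-step giant-step with m = ceil(sqrt(151)) = 13.
Baby table (2786^j mod 3323 for j=0..12):
  0:1  1:2786  2:2591  3:970  4:821  5:1082  6:491  7:2173
  8:2795  9:1081  10:1028  11:2905  12:1825
Giant step factor: 2786^(-13) ≡ 933 (mod 3323).
Scan 1401·933^i mod 3323 for i = 0, 1, …:
  i=0: 1401   i=1: 1194   i=2: 797   i=3: 2572
  i=4: 470   i=5: 3197   i=6: 2070   i=7: 647
  i=8: 2188   i=9: 1082
Match at i=9, j=5: x = 9·13 + 5 = 122.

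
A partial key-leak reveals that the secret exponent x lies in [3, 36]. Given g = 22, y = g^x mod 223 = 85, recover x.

7

Compute 22^3 mod 223 = 167, then multiply by 22 repeatedly:
  22^3=167  22^4=106  22^5=102  22^6=14  22^7=85
Found 85 at exponent 7.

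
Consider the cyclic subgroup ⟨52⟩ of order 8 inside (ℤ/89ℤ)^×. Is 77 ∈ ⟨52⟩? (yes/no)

yes

⟨52⟩ has order 8; its elements mod 89 are {1, 12, 34, 37, 52, 55, 77, 88}.
77 is in this set.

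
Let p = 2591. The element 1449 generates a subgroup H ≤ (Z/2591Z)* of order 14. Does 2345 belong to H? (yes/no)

no

⟨1449⟩ has order 14; its elements mod 2591 are {1, 211, 474, 741, 891, 1035, 1142, 1449, 1556, 1700, 1850, 2117, 2380, 2590}.
2345 is not in this set.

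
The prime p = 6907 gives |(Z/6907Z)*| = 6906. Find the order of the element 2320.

6906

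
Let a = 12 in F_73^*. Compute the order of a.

The order of 12 must divide p − 1 = 72 = 2^3 · 3^2.
Divisors: 1, 2, 3, 4, 6, 8, 9, 12, 18, 24, 36, 72.
Check each in increasing order: 12^1 ≡ 12;  12^2 ≡ 71;  12^3 ≡ 49;  12^4 ≡ 4;  12^6 ≡ 65;  12^8 ≡ 16;  12^9 ≡ 46;  12^12 ≡ 64;  12^18 ≡ 72;  12^24 ≡ 8;  12^36 ≡ 1.
Smallest exponent giving 1 is 36.

36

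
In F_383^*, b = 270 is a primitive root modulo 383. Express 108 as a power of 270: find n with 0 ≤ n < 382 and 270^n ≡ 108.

Baby-step giant-step with m = ceil(sqrt(382)) = 20.
Baby table (270^j mod 383 for j=0..19):
  0:1  1:270  2:130  3:247  4:48  5:321  6:112  7:366
  8:6  9:88  10:14  11:333  12:288  13:11  14:289  15:281
  16:36  17:145  18:84  19:83
Giant step factor: 270^(-20) ≡ 213 (mod 383).
Scan 108·213^i mod 383 for i = 0, 1, …:
  i=0: 108   i=1: 24   i=2: 133   i=3: 370
  i=4: 295   i=5: 23   i=6: 303   i=7: 195
  i=8: 171   i=9: 38     …   i=13: 196
  i=14: 1
Match at i=14, j=0: n = 14·20 + 0 = 280.

280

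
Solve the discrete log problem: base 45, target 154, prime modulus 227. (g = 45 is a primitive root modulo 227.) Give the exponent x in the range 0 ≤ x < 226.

219

Baby-step giant-step with m = ceil(sqrt(226)) = 16.
Baby table (45^j mod 227 for j=0..15):
  0:1  1:45  2:209  3:98  4:97  5:52  6:70  7:199
  8:102  9:50  10:207  11:8  12:133  13:83  14:103  15:95
Giant step factor: 45^(-16) ≡ 221 (mod 227).
Scan 154·221^i mod 227 for i = 0, 1, …:
  i=0: 154   i=1: 211   i=2: 96   i=3: 105
  i=4: 51   i=5: 148   i=6: 20   i=7: 107
  i=8: 39   i=9: 220   i=10: 42   i=11: 202
  i=12: 150   i=13: 8
Match at i=13, j=11: x = 13·16 + 11 = 219.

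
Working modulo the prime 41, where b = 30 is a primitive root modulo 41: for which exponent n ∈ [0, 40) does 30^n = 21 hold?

Successive powers of 30 modulo 41:
  30^0=1  30^1=30  30^2=39  30^3=22  30^4=4  30^5=38
  30^6=33  30^7=6  30^8=16  30^9=29  30^10=9  30^11=24
  30^12=23  30^13=34  30^14=36  30^15=14  30^16=10  30^17=13
  30^18=21
So 30^18 ≡ 21 (mod 41), giving n = 18.

18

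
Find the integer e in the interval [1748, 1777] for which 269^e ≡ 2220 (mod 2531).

1777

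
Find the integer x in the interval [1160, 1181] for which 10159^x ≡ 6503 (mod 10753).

Compute 10159^1160 mod 10753 = 7728, then multiply by 10159 repeatedly:
  10159^1160=7728  10159^1161=1099  10159^1162=3127  10159^1163=2831  10159^1164=6607
  10159^1165=287  10159^1166=1570  10159^1167=2931  10159^1168=972  10159^1169=3294
  10159^1170=410  10159^1171=3779  10159^1172=2651  10159^1173=5997  10159^1174=7778
  10159^1175=3658  10159^1176=10007  10159^1177=2251  10159^1178=7031  10159^1179=6503
Found 6503 at exponent 1179.

1179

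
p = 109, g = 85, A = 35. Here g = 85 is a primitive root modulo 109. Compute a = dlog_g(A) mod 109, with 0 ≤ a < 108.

32

Baby-step giant-step with m = ceil(sqrt(108)) = 11.
Baby table (85^j mod 109 for j=0..10):
  0:1  1:85  2:31  3:19  4:89  5:44  6:34  7:56
  8:73  9:101  10:83
Giant step factor: 85^(-11) ≡ 69 (mod 109).
Scan 35·69^i mod 109 for i = 0, 1, …:
  i=0: 35   i=1: 17   i=2: 83
Match at i=2, j=10: a = 2·11 + 10 = 32.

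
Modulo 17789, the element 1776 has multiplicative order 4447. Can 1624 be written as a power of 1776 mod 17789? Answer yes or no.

1624 ∈ ⟨1776⟩ iff 1624^4447 ≡ 1 (mod 17789), since |⟨1776⟩| = 4447.
1624^4447 mod 17789 = 1.
Since 1 = 1, 1624 lies in the subgroup.

yes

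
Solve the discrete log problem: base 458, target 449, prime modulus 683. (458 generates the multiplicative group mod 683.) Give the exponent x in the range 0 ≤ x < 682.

3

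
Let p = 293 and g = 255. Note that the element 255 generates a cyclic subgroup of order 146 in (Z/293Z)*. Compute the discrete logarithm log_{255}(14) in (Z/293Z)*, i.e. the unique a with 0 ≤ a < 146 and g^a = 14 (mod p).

71

Baby-step giant-step with m = ceil(sqrt(146)) = 13.
Baby table (255^j mod 293 for j=0..12):
  0:1  1:255  2:272  3:212  4:148  5:236  6:115  7:25
  8:222  9:61  10:26  11:184  12:40
Giant step factor: 255^(-13) ≡ 277 (mod 293).
Scan 14·277^i mod 293 for i = 0, 1, …:
  i=0: 14   i=1: 69   i=2: 68   i=3: 84
  i=4: 121   i=5: 115
Match at i=5, j=6: a = 5·13 + 6 = 71.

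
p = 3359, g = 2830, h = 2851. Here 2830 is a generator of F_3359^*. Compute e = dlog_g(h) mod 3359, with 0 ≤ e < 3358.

963

Baby-step giant-step with m = ceil(sqrt(3358)) = 58.
Baby table (2830^j mod 3359 for j=0..57):
  0:1  1:2830  2:1044  3:1959  4:1620  5:2924  6:1703  7:2684
  8:1021  9:690  10:1121  11:1534  12:1392  13:2612  14:2160  15:2779
  16:1151  17:2459  18:2481  19:920  20:375  21:3165  22:1856  23:2363
  24:2880  25:1466  26:415  27:2159  28:3308  29:107  30:500  31:861
  32:1355  33:2031  34:481  35:835  36:1673  37:1759  38:3291  39:2382
  40:2906  41:1148  42:687  43:2708  44:1761  45:2233  46:1111  47:106
  48:1029  49:3176  50:2755  51:411  52:916  53:2491  54:2348  55:738
  56:2601  57:1261
Giant step factor: 2830^(-58) ≡ 71 (mod 3359).
Scan 2851·71^i mod 3359 for i = 0, 1, …:
  i=0: 2851   i=1: 881   i=2: 2089   i=3: 523
  i=4: 184   i=5: 2987   i=6: 460   i=7: 2429
  i=8: 1150   i=9: 1034     …   i=15: 201
  i=16: 835
Match at i=16, j=35: e = 16·58 + 35 = 963.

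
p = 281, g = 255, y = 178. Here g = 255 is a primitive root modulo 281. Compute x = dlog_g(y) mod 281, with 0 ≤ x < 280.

Baby-step giant-step with m = ceil(sqrt(280)) = 17.
Baby table (255^j mod 281 for j=0..16):
  0:1  1:255  2:114  3:127  4:70  5:147  6:112  7:179
  8:123  9:174  10:253  11:166  12:180  13:97  14:7  15:99
  16:236
Giant step factor: 255^(-17) ≡ 55 (mod 281).
Scan 178·55^i mod 281 for i = 0, 1, …:
  i=0: 178   i=1: 236
Match at i=1, j=16: x = 1·17 + 16 = 33.

33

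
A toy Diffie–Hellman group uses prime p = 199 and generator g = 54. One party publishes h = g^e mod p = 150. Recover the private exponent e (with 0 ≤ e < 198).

167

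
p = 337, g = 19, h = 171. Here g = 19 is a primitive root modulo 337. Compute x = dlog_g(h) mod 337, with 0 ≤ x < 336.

Baby-step giant-step with m = ceil(sqrt(336)) = 19.
Baby table (19^j mod 337 for j=0..18):
  0:1  1:19  2:24  3:119  4:239  5:160  6:7  7:133
  8:168  9:159  10:325  11:109  12:49  13:257  14:165  15:102
  16:253  17:89  18:6
Giant step factor: 19^(-19) ≡ 68 (mod 337).
Scan 171·68^i mod 337 for i = 0, 1, …:
  i=0: 171   i=1: 170   i=2: 102
Match at i=2, j=15: x = 2·19 + 15 = 53.

53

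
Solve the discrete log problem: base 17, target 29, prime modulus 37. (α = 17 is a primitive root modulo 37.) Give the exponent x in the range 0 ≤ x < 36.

Successive powers of 17 modulo 37:
  17^0=1  17^1=17  17^2=30  17^3=29
So 17^3 ≡ 29 (mod 37), giving x = 3.

3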